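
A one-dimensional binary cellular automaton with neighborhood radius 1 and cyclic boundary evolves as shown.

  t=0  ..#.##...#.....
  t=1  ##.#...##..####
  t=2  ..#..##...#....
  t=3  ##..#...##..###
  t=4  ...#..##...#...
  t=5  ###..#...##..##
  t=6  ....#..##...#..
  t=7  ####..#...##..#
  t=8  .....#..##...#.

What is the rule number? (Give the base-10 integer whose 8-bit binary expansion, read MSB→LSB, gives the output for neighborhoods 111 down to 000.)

  ### -> .   bit 7 = 0  t=1,i=0
  ##. -> .   bit 6 = 0  t=0,i=5
  #.# -> #   bit 5 = 1  t=0,i=3
  #.. -> .   bit 4 = 0  t=0,i=6
  .## -> .   bit 3 = 0  t=0,i=4
  .#. -> .   bit 2 = 0  t=0,i=2
  ..# -> #   bit 1 = 1  t=0,i=1
  ... -> #   bit 0 = 1  t=0,i=0
  bits 00100011 = 35

35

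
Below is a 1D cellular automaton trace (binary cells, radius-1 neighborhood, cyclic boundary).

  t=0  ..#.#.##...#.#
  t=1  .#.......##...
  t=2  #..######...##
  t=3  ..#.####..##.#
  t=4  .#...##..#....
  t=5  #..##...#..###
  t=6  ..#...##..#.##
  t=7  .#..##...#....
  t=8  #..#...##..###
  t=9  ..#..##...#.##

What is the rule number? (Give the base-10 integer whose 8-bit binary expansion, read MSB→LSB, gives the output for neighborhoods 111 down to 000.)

  ### -> #   bit 7 = 1  t=2,i=4
  ##. -> .   bit 6 = 0  t=0,i=7
  #.# -> .   bit 5 = 0  t=0,i=3
  #.. -> .   bit 4 = 0  t=0,i=0
  .## -> .   bit 3 = 0  t=0,i=6
  .#. -> .   bit 2 = 0  t=0,i=2
  ..# -> #   bit 1 = 1  t=0,i=1
  ... -> #   bit 0 = 1  t=0,i=9
  bits 10000011 = 131

131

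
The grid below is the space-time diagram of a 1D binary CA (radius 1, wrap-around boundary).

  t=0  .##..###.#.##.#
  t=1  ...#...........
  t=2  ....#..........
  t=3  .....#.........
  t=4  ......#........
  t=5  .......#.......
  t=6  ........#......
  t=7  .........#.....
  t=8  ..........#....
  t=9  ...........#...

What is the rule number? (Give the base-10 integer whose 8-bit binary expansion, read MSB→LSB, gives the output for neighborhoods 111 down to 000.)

16

  ###|.  b7=0 t=0,i=6
  ##.|.  b6=0 t=0,i=2
  #.#|.  b5=0 t=0,i=0
  #..|#  b4=1 t=0,i=3
  .##|.  b3=0 t=0,i=1
  .#.|.  b2=0 t=0,i=9
  ..#|.  b1=0 t=0,i=4
  ...|.  b0=0 t=1,i=0
  bits 00010000 = 16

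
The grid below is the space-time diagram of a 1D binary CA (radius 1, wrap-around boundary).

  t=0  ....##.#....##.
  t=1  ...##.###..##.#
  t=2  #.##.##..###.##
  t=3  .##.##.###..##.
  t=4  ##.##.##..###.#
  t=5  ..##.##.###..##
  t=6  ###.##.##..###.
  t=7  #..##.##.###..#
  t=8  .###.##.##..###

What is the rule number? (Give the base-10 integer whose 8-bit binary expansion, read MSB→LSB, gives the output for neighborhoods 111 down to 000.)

  ### -> .   bit 7 = 0  t=1,i=7
  ##. -> .   bit 6 = 0  t=0,i=5
  #.# -> #   bit 5 = 1  t=0,i=6
  #.. -> #   bit 4 = 1  t=0,i=8
  .## -> #   bit 3 = 1  t=0,i=4
  .#. -> #   bit 2 = 1  t=0,i=7
  ..# -> #   bit 1 = 1  t=0,i=3
  ... -> .   bit 0 = 0  t=0,i=0
  bits 00111110 = 62

62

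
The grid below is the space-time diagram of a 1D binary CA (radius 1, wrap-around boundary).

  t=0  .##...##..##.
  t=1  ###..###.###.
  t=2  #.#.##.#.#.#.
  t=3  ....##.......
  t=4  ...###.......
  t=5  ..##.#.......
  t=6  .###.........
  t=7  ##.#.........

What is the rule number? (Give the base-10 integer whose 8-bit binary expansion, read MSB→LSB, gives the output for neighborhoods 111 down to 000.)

74

  [7] ### => .  t=1,i=1
  [6] ##. => #  t=0,i=2
  [5] #.# => .  t=1,i=8
  [4] #.. => .  t=0,i=3
  [3] .## => #  t=0,i=1
  [2] .#. => .  t=2,i=0
  [1] ..# => #  t=0,i=0
  [0] ... => .  t=0,i=4
  bits 01001010 = 74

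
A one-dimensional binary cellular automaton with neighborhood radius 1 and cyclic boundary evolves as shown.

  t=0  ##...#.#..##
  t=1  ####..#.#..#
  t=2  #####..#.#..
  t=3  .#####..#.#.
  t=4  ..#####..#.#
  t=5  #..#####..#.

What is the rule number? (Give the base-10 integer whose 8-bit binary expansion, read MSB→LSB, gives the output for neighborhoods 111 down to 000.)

241

  ###|#  b7=1 t=0,i=0
  ##.|#  b6=1 t=0,i=1
  #.#|#  b5=1 t=0,i=6
  #..|#  b4=1 t=0,i=2
  .##|.  b3=0 t=0,i=10
  .#.|.  b2=0 t=0,i=5
  ..#|.  b1=0 t=0,i=4
  ...|#  b0=1 t=0,i=3
  bits 11110001 = 241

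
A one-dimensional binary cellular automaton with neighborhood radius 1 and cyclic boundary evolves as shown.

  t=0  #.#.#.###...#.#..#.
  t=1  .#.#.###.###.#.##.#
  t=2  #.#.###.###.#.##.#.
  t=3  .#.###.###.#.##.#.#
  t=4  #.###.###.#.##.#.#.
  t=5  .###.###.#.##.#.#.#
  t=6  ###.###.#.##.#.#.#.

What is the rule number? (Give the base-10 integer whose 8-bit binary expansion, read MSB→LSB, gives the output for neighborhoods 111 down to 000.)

187

  ### -> #   bit 7 = 1  t=0,i=7
  ##. -> .   bit 6 = 0  t=0,i=8
  #.# -> #   bit 5 = 1  t=0,i=1
  #.. -> #   bit 4 = 1  t=0,i=9
  .## -> #   bit 3 = 1  t=0,i=6
  .#. -> .   bit 2 = 0  t=0,i=0
  ..# -> #   bit 1 = 1  t=0,i=11
  ... -> #   bit 0 = 1  t=0,i=10
  bits 10111011 = 187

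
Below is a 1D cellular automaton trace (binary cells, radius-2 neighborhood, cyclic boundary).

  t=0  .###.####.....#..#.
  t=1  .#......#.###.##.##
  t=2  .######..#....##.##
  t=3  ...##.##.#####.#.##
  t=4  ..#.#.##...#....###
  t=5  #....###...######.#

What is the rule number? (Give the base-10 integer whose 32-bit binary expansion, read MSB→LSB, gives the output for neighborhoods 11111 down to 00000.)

  ##### -> #   bit 31 = 1  t=2,i=3
  ####. -> .   bit 30 = 0  t=0,i=7
  ###.# -> .   bit 29 = 0  t=0,i=3
  ###.. -> #   bit 28 = 1  t=0,i=8
  ##.## -> .   bit 27 = 0  t=0,i=4
  ##.#. -> .   bit 26 = 0  t=1,i=0
  ##..# -> #   bit 25 = 1  t=2,i=7
  ##... -> .   bit 24 = 0  t=0,i=9
  #.### -> .   bit 23 = 0  t=0,i=5
  #.##. -> #   bit 22 = 1  t=1,i=14
  #.#.# -> .   bit 21 = 0  t=3,i=15
  #.#.. -> #   bit 20 = 1  t=1,i=1
  #..## -> .   bit 19 = 0  t=0,i=0
  #..#. -> .   bit 18 = 0  t=0,i=16
  #...# -> .   bit 17 = 0  t=3,i=1
  #.... -> #   bit 16 = 1  t=0,i=10
  .#### -> .   bit 15 = 0  t=0,i=6
  .###. -> .   bit 14 = 0  t=0,i=2
  .##.# -> #   bit 13 = 1  t=1,i=15
  .##.. -> #   bit 12 = 1  t=3,i=18
  .#.## -> #   bit 11 = 1  t=1,i=9
  .#.#. -> .   bit 10 = 0  t=4,i=3
  .#..# -> #   bit 9 = 1  t=0,i=15
  .#... -> #   bit 8 = 1  t=1,i=2
  ..### -> #   bit 7 = 1  t=0,i=1
  ..##. -> .   bit 6 = 0  t=2,i=14
  ..#.# -> .   bit 5 = 0  t=1,i=8
  ..#.. -> #   bit 4 = 1  t=0,i=14
  ...## -> #   bit 3 = 1  t=2,i=13
  ...#. -> .   bit 2 = 0  t=0,i=13
  ....# -> #   bit 1 = 1  t=0,i=12
  ..... -> #   bit 0 = 1  t=0,i=11
  bits 10010010010100010011101110011011 = 2454797211

2454797211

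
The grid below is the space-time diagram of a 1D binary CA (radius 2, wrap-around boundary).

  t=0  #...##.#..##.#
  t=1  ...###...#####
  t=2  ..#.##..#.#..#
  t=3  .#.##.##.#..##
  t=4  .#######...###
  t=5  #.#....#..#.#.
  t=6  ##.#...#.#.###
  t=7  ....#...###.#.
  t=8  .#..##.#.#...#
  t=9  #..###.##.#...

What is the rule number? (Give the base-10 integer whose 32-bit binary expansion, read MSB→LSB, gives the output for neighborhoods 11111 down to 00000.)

  nb #####: next=.  (t=1,i=11, bit31=0)
  nb ####.: next=.  (t=1,i=12, bit30=0)
  nb ###.#: next=.  (t=4,i=13, bit29=0)
  nb ###..: next=#  (t=1,i=5, bit28=1)
  nb ##.##: next=#  (t=0,i=12, bit27=1)
  nb ##.#.: next=.  (t=0,i=6, bit26=0)
  nb ##..#: next=#  (t=2,i=6, bit25=1)
  nb ##...: next=.  (t=0,i=1, bit24=0)
  nb #.###: next=.  (t=4,i=1, bit23=0)
  nb #.##.: next=#  (t=0,i=13, bit22=1)
  nb #.#.#: next=#  (t=3,i=1, bit21=1)
  nb #.#..: next=.  (t=0,i=7, bit20=0)
  nb #..##: next=#  (t=0,i=9, bit19=1)
  nb #..#.: next=#  (t=2,i=1, bit18=1)
  nb #...#: next=.  (t=0,i=2, bit17=0)
  nb #....: next=.  (t=5,i=4, bit16=0)
  nb .####: next=#  (t=1,i=10, bit15=1)
  nb .###.: next=#  (t=1,i=4, bit14=1)
  nb .##.#: next=#  (t=0,i=5, bit13=1)
  nb .##..: next=.  (t=0,i=0, bit12=0)
  nb .#.##: next=#  (t=2,i=3, bit11=1)
  nb .#.#.: next=#  (t=2,i=9, bit10=1)
  nb .#..#: next=.  (t=0,i=8, bit9=0)
  nb .#...: next=#  (t=5,i=3, bit8=1)
  nb ..###: next=.  (t=1,i=3, bit7=0)
  nb ..##.: next=#  (t=0,i=4, bit6=1)
  nb ..#.#: next=.  (t=2,i=2, bit5=0)
  nb ..#..: next=#  (t=2,i=13, bit4=1)
  nb ...##: next=#  (t=0,i=3, bit3=1)
  nb ...#.: next=.  (t=5,i=6, bit2=0)
  nb ....#: next=.  (t=5,i=5, bit1=0)
  nb .....: next=#  (t=7,i=1, bit0=1)
  bits 00011010011011001110110101011001 = 443346265

443346265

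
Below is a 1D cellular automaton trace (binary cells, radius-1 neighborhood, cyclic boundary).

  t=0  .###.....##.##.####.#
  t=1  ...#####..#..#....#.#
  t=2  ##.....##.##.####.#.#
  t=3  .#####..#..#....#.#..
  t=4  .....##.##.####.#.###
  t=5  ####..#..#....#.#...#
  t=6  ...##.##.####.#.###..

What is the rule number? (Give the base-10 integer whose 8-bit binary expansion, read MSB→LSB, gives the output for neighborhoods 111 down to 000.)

85

  ### -> .   bit 7 = 0  t=0,i=2
  ##. -> #   bit 6 = 1  t=0,i=3
  #.# -> .   bit 5 = 0  t=0,i=0
  #.. -> #   bit 4 = 1  t=0,i=4
  .## -> .   bit 3 = 0  t=0,i=1
  .#. -> #   bit 2 = 1  t=0,i=20
  ..# -> .   bit 1 = 0  t=0,i=8
  ... -> #   bit 0 = 1  t=0,i=5
  bits 01010101 = 85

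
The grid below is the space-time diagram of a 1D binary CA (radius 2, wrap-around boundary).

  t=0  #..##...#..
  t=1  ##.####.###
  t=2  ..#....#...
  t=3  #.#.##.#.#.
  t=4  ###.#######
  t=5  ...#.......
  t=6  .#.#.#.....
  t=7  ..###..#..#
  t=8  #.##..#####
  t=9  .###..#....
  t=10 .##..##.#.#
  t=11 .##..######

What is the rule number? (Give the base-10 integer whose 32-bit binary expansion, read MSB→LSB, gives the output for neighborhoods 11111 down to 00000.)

  ##### -> .   bit 31 = 0  t=1,i=10
  ####. -> .   bit 30 = 0  t=1,i=0
  ###.# -> .   bit 29 = 0  t=1,i=1
  ###.. -> .   bit 28 = 0  t=7,i=4
  ##.## -> #   bit 27 = 1  t=1,i=2
  ##.#. -> #   bit 26 = 1  t=3,i=6
  ##..# -> .   bit 25 = 0  t=7,i=5
  ##... -> #   bit 24 = 1  t=0,i=5
  #.### -> .   bit 23 = 0  t=1,i=3
  #.##. -> #   bit 22 = 1  t=3,i=4
  #.#.# -> #   bit 21 = 1  t=3,i=0
  #.#.. -> .   bit 20 = 0  t=6,i=5
  #..## -> .   bit 19 = 0  t=0,i=2
  #..#. -> #   bit 18 = 1  t=0,i=10
  #...# -> #   bit 17 = 1  t=0,i=6
  #.... -> #   bit 16 = 1  t=2,i=4
  .#### -> .   bit 15 = 0  t=1,i=4
  .###. -> #   bit 14 = 1  t=7,i=3
  .##.# -> #   bit 13 = 1  t=3,i=5
  .##.. -> #   bit 12 = 1  t=0,i=4
  .#.## -> .   bit 11 = 0  t=3,i=3
  .#.#. -> #   bit 10 = 1  t=3,i=1
  .#..# -> #   bit 9 = 1  t=0,i=1
  .#... -> .   bit 8 = 0  t=2,i=3
  ..### -> #   bit 7 = 1  t=7,i=2
  ..##. -> #   bit 6 = 1  t=0,i=3
  ..#.# -> .   bit 5 = 0  t=6,i=1
  ..#.. -> #   bit 4 = 1  t=0,i=0
  ...## -> .   bit 3 = 0  t=9,i=0
  ...#. -> .   bit 2 = 0  t=0,i=7
  ....# -> #   bit 1 = 1  t=2,i=0
  ..... -> .   bit 0 = 0  t=2,i=10
  bits 00001101011001110111011011010010 = 224884434

224884434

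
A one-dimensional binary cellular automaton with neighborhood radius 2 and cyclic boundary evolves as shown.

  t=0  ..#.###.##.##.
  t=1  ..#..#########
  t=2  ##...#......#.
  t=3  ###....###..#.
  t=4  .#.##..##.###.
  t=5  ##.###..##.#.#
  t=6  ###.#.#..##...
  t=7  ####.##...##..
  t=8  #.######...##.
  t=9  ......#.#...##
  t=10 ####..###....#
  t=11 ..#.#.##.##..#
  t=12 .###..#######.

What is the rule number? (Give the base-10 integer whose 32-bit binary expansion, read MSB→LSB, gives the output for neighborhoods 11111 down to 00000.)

  [31] ##### => .  t=1,i=7
  [30] ####. => #  t=1,i=12
  [29] ###.# => #  t=0,i=6
  [28] ###.. => .  t=1,i=13
  [27] ##.## => #  t=0,i=7
  [26] ##.#. => #  t=5,i=10
  [25] ##..# => #  t=1,i=0
  [24] ##... => #  t=0,i=13
  [23] #.### => .  t=0,i=4
  [22] #.##. => #  t=0,i=8
  [21] #.#.# => .  t=5,i=11
  [20] #.#.. => #  t=6,i=6
  [19] #..## => .  t=1,i=4
  [18] #..#. => #  t=1,i=1
  [17] #...# => .  t=0,i=0
  [16] #.... => #  t=2,i=7
  [15] .#### => .  t=1,i=6
  [14] .###. => #  t=0,i=5
  [13] .##.# => #  t=0,i=9
  [12] .##.. => #  t=0,i=12
  [11] .#.## => .  t=0,i=3
  [10] .#.#. => #  t=6,i=5
  [9] .#..# => .  t=1,i=3
  [8] .#... => .  t=2,i=6
  [7] ..### => #  t=1,i=5
  [6] ..##. => .  t=4,i=7
  [5] ..#.# => #  t=0,i=2
  [4] ..#.. => .  t=1,i=2
  [3] ...## => .  t=3,i=6
  [2] ...#. => .  t=0,i=1
  [1] ....# => .  t=2,i=10
  [0] ..... => #  t=2,i=8
  bits 01101111010101010111010010100001 = 1867871393

1867871393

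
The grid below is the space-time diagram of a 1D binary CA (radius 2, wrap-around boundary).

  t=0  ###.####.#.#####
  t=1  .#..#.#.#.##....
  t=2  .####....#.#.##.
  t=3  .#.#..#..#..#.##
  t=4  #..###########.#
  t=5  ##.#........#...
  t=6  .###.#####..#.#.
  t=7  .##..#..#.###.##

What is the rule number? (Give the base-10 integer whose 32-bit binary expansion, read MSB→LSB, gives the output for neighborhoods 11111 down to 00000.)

  nb #####: next=.  (t=0,i=0, bit31=0)
  nb ####.: next=#  (t=0,i=1, bit30=1)
  nb ###.#: next=.  (t=0,i=2, bit29=0)
  nb ###..: next=.  (t=2,i=4, bit28=0)
  nb ##.##: next=.  (t=0,i=3, bit27=0)
  nb ##.#.: next=#  (t=0,i=8, bit26=1)
  nb ##..#: next=#  (t=2,i=15, bit25=1)
  nb ##...: next=.  (t=1,i=12, bit24=0)
  nb #.###: next=#  (t=0,i=4, bit23=1)
  nb #.##.: next=.  (t=1,i=10, bit22=0)
  nb #.#.#: next=.  (t=0,i=9, bit21=0)
  nb #.#..: next=#  (t=3,i=3, bit20=1)
  nb #..##: next=.  (t=2,i=0, bit19=0)
  nb #..#.: next=#  (t=1,i=3, bit18=1)
  nb #...#: next=#  (t=5,i=14, bit17=1)
  nb #....: next=#  (t=1,i=13, bit16=1)
  nb .####: next=.  (t=0,i=5, bit15=0)
  nb .###.: next=#  (t=6,i=2, bit14=1)
  nb .##.#: next=#  (t=3,i=15, bit13=1)
  nb .##..: next=#  (t=1,i=11, bit12=1)
  nb .#.##: next=#  (t=0,i=10, bit11=1)
  nb .#.#.: next=.  (t=1,i=5, bit10=0)
  nb .#..#: next=#  (t=1,i=2, bit9=1)
  nb .#...: next=.  (t=5,i=4, bit8=0)
  nb ..###: next=#  (t=2,i=1, bit7=1)
  nb ..##.: next=.  (t=5,i=0, bit6=0)
  nb ..#.#: next=#  (t=1,i=4, bit5=1)
  nb ..#..: next=#  (t=1,i=1, bit4=1)
  nb ...##: next=.  (t=5,i=15, bit3=0)
  nb ...#.: next=.  (t=1,i=0, bit2=0)
  nb ....#: next=.  (t=1,i=15, bit1=0)
  nb .....: next=#  (t=1,i=14, bit0=1)
  bits 01000110100101110111101010110001 = 1184332465

1184332465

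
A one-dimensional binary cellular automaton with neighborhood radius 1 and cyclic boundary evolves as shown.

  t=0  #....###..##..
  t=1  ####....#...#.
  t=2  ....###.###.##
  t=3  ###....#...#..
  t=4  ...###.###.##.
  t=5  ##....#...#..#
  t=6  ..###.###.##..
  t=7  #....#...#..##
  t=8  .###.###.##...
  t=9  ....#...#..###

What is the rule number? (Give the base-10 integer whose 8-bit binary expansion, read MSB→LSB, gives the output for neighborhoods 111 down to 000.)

  ### -> .   bit 7 = 0  t=0,i=6
  ##. -> .   bit 6 = 0  t=0,i=7
  #.# -> #   bit 5 = 1  t=1,i=13
  #.. -> #   bit 4 = 1  t=0,i=1
  .## -> .   bit 3 = 0  t=0,i=5
  .#. -> #   bit 2 = 1  t=0,i=0
  ..# -> .   bit 1 = 0  t=0,i=4
  ... -> #   bit 0 = 1  t=0,i=2
  bits 00110101 = 53

53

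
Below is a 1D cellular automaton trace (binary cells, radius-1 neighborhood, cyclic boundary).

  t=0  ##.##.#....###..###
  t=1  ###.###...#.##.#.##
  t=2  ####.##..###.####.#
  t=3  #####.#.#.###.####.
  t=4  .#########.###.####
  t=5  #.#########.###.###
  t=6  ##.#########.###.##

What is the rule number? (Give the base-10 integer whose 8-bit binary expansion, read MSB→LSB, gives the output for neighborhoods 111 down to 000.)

  nb ###: next=#  (t=0,i=0, bit7=1)
  nb ##.: next=#  (t=0,i=1, bit6=1)
  nb #.#: next=#  (t=0,i=2, bit5=1)
  nb #..: next=.  (t=0,i=7, bit4=0)
  nb .##: next=.  (t=0,i=3, bit3=0)
  nb .#.: next=#  (t=0,i=6, bit2=1)
  nb ..#: next=#  (t=0,i=10, bit1=1)
  nb ...: next=.  (t=0,i=8, bit0=0)
  bits 11100110 = 230

230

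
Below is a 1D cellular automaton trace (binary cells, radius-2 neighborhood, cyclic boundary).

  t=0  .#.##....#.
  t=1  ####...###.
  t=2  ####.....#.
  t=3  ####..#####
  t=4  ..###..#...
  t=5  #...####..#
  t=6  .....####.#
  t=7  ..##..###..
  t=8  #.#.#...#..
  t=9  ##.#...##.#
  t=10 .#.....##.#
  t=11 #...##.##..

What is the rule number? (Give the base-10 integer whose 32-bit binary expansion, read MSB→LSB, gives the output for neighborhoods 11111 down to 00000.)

1925491831

  [31] ##### => .  t=3,i=0
  [30] ####. => #  t=1,i=2
  [29] ###.# => #  t=1,i=9
  [28] ###.. => #  t=1,i=3
  [27] ##.## => .  t=1,i=10
  [26] ##.#. => .  t=6,i=9
  [25] ##..# => #  t=3,i=4
  [24] ##... => .  t=0,i=5
  [23] #.### => #  t=1,i=0
  [22] #.##. => #  t=0,i=3
  [21] #.#.# => .  t=8,i=2
  [20] #.#.. => .  t=6,i=10
  [19] #..## => .  t=3,i=5
  [18] #..#. => #  t=0,i=0
  [17] #...# => .  t=1,i=5
  [16] #.... => .  t=0,i=6
  [15] .#### => #  t=1,i=1
  [14] .###. => .  t=1,i=8
  [13] .##.# => #  t=9,i=8
  [12] .##.. => .  t=0,i=4
  [11] .#.## => #  t=0,i=2
  [10] .#.#. => #  t=8,i=1
  [9] .#..# => .  t=0,i=10
  [8] .#... => .  t=4,i=8
  [7] ..### => .  t=1,i=7
  [6] ..##. => #  t=5,i=10
  [5] ..#.# => #  t=0,i=1
  [4] ..#.. => #  t=0,i=9
  [3] ...## => .  t=1,i=6
  [2] ...#. => #  t=0,i=8
  [1] ....# => #  t=0,i=7
  [0] ..... => #  t=2,i=6
  bits 01110010110001001010110001110111 = 1925491831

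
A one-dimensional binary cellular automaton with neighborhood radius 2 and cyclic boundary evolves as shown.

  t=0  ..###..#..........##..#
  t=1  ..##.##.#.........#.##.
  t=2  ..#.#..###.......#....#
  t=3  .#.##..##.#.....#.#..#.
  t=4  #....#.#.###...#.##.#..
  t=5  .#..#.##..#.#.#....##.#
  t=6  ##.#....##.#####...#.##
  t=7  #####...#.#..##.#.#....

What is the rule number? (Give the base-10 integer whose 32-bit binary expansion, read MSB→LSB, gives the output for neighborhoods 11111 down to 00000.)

  nb #####: next=#  (t=6,i=13, bit31=1)
  nb ####.: next=#  (t=6,i=0, bit30=1)
  nb ###.#: next=#  (t=6,i=1, bit29=1)
  nb ###..: next=.  (t=0,i=4, bit28=0)
  nb ##.##: next=#  (t=1,i=4, bit27=1)
  nb ##.#.: next=#  (t=1,i=7, bit26=1)
  nb ##..#: next=#  (t=0,i=5, bit25=1)
  nb ##...: next=#  (t=1,i=22, bit24=1)
  nb #.###: next=.  (t=4,i=9, bit23=0)
  nb #.##.: next=.  (t=1,i=5, bit22=0)
  nb #.#.#: next=#  (t=4,i=7, bit21=1)
  nb #.#..: next=#  (t=1,i=8, bit20=1)
  nb #..##: next=.  (t=0,i=1, bit19=0)
  nb #..#.: next=#  (t=0,i=6, bit18=1)
  nb #...#: next=.  (t=1,i=0, bit17=0)
  nb #....: next=.  (t=0,i=9, bit16=0)
  nb .####: next=.  (t=6,i=12, bit15=0)
  nb .###.: next=#  (t=0,i=3, bit14=1)
  nb .##.#: next=.  (t=1,i=3, bit13=0)
  nb .##..: next=.  (t=0,i=19, bit12=0)
  nb .#.##: next=.  (t=1,i=19, bit11=0)
  nb .#.#.: next=#  (t=2,i=3, bit10=1)
  nb .#..#: next=.  (t=0,i=0, bit9=0)
  nb .#...: next=#  (t=0,i=8, bit8=1)
  nb ..###: next=#  (t=0,i=2, bit7=1)
  nb ..##.: next=#  (t=0,i=18, bit6=1)
  nb ..#.#: next=.  (t=1,i=18, bit5=0)
  nb ..#..: next=.  (t=0,i=7, bit4=0)
  nb ...##: next=.  (t=0,i=17, bit3=0)
  nb ...#.: next=#  (t=1,i=17, bit2=1)
  nb ....#: next=.  (t=0,i=16, bit1=0)
  nb .....: next=.  (t=0,i=10, bit0=0)
  bits 11101111001101000100010111000100 = 4013180356

4013180356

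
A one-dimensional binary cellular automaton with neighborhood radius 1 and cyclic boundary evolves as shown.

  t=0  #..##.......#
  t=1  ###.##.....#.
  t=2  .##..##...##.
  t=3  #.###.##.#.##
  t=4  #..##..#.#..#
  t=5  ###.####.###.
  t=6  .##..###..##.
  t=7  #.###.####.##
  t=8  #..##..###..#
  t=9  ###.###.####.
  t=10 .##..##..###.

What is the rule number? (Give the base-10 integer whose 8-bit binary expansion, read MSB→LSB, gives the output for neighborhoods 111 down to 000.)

214

  ###|#  b7=1 t=1,i=1
  ##.|#  b6=1 t=0,i=0
  #.#|.  b5=0 t=1,i=3
  #..|#  b4=1 t=0,i=1
  .##|.  b3=0 t=0,i=3
  .#.|#  b2=1 t=1,i=11
  ..#|#  b1=1 t=0,i=2
  ...|.  b0=0 t=0,i=6
  bits 11010110 = 214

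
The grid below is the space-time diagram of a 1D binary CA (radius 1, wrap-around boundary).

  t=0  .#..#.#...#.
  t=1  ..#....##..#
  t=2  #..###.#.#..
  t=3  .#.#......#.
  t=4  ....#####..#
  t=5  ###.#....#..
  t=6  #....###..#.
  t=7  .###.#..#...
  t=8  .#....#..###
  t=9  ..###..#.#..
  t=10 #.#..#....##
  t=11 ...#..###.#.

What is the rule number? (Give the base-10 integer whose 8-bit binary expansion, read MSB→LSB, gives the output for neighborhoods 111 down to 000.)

25

  ###|.  b7=0 t=2,i=4
  ##.|.  b6=0 t=1,i=8
  #.#|.  b5=0 t=0,i=5
  #..|#  b4=1 t=0,i=2
  .##|#  b3=1 t=1,i=7
  .#.|.  b2=0 t=0,i=1
  ..#|.  b1=0 t=0,i=0
  ...|#  b0=1 t=0,i=8
  bits 00011001 = 25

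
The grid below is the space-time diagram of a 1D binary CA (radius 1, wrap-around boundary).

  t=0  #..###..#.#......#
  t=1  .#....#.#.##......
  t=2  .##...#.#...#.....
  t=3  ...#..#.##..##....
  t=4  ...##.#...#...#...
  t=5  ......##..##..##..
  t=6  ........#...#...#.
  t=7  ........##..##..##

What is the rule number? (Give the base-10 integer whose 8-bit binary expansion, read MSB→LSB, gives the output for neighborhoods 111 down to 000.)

20

  nb ###: next=.  (t=0,i=4, bit7=0)
  nb ##.: next=.  (t=0,i=0, bit6=0)
  nb #.#: next=.  (t=0,i=9, bit5=0)
  nb #..: next=#  (t=0,i=1, bit4=1)
  nb .##: next=.  (t=0,i=3, bit3=0)
  nb .#.: next=#  (t=0,i=8, bit2=1)
  nb ..#: next=.  (t=0,i=2, bit1=0)
  nb ...: next=.  (t=0,i=12, bit0=0)
  bits 00010100 = 20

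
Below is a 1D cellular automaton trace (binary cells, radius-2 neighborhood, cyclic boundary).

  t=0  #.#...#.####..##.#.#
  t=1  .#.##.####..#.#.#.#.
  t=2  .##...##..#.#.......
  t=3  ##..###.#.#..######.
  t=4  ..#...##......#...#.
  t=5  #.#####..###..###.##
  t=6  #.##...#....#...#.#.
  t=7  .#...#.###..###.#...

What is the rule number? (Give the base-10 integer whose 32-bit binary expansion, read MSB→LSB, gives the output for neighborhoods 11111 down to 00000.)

646154617

  #####|.  b31=0 t=3,i=15
  ####.|.  b30=0 t=0,i=10
  ###.#|#  b29=1 t=3,i=6
  ###..|.  b28=0 t=0,i=11
  ##.##|.  b27=0 t=1,i=5
  ##.#.|#  b26=1 t=0,i=1
  ##..#|#  b25=1 t=0,i=12
  ##...|.  b24=0 t=2,i=3
  #.###|#  b23=1 t=0,i=8
  #.##.|.  b22=0 t=0,i=19
  #.#.#|.  b21=0 t=0,i=17
  #.#..|.  b20=0 t=0,i=2
  #..##|.  b19=0 t=0,i=13
  #..#.|.  b18=0 t=1,i=0
  #...#|#  b17=1 t=0,i=4
  #....|#  b16=1 t=2,i=14
  .####|#  b15=1 t=0,i=9
  .###.|.  b14=0 t=3,i=5
  .##.#|.  b13=0 t=0,i=0
  .##..|.  b12=0 t=2,i=2
  .#.##|#  b11=1 t=0,i=7
  .#.#.|.  b10=0 t=1,i=13
  .#..#|.  b9=0 t=1,i=19
  .#...|#  b8=1 t=0,i=3
  ..###|.  b7=0 t=3,i=4
  ..##.|#  b6=1 t=0,i=14
  ..#.#|#  b5=1 t=0,i=6
  ..#..|#  b4=1 t=4,i=2
  ...##|#  b3=1 t=2,i=0
  ...#.|.  b2=0 t=0,i=5
  ....#|.  b1=0 t=2,i=19
  .....|#  b0=1 t=2,i=15
  bits 00100110100000111000100101111001 = 646154617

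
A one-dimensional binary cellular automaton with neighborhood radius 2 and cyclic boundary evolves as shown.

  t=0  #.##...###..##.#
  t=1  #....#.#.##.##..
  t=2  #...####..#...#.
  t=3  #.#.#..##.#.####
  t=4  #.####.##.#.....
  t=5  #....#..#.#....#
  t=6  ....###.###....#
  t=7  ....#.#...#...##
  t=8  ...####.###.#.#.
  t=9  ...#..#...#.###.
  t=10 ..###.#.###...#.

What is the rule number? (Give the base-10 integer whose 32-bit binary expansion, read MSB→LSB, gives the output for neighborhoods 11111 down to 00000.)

  ##### -> .   bit 31 = 0  t=3,i=14
  ####. -> .   bit 30 = 0  t=2,i=6
  ###.# -> #   bit 29 = 1  t=3,i=0
  ###.. -> #   bit 28 = 1  t=0,i=9
  ##.## -> .   bit 27 = 0  t=0,i=1
  ##.#. -> .   bit 26 = 0  t=3,i=1
  ##..# -> #   bit 25 = 1  t=0,i=10
  ##... -> .   bit 24 = 0  t=0,i=4
  #.### -> .   bit 23 = 0  t=3,i=12
  #.##. -> .   bit 22 = 0  t=0,i=2
  #.#.# -> #   bit 21 = 1  t=1,i=7
  #.#.. -> #   bit 20 = 1  t=2,i=0
  #..## -> .   bit 19 = 0  t=0,i=11
  #..#. -> .   bit 18 = 0  t=1,i=15
  #...# -> #   bit 17 = 1  t=0,i=5
  #.... -> .   bit 16 = 0  t=1,i=2
  .#### -> .   bit 15 = 0  t=2,i=5
  .###. -> .   bit 14 = 0  t=0,i=8
  .##.# -> #   bit 13 = 1  t=0,i=0
  .##.. -> .   bit 12 = 0  t=0,i=3
  .#.## -> .   bit 11 = 0  t=1,i=8
  .#.#. -> #   bit 10 = 1  t=1,i=6
  .#..# -> #   bit 9 = 1  t=3,i=5
  .#... -> .   bit 8 = 0  t=1,i=1
  ..### -> #   bit 7 = 1  t=0,i=7
  ..##. -> #   bit 6 = 1  t=0,i=12
  ..#.# -> #   bit 5 = 1  t=1,i=5
  ..#.. -> #   bit 4 = 1  t=1,i=0
  ...## -> .   bit 3 = 0  t=0,i=6
  ...#. -> #   bit 2 = 1  t=1,i=4
  ....# -> .   bit 1 = 0  t=1,i=3
  ..... -> .   bit 0 = 0  t=4,i=13
  bits 00110010001100100010011011110100 = 842147572

842147572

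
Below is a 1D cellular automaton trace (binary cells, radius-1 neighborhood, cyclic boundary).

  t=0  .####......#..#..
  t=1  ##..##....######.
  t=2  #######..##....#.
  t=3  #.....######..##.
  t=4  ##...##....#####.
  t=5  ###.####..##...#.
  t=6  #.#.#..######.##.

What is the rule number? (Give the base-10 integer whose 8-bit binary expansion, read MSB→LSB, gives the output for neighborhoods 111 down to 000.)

94

  nb ###: next=.  (t=0,i=2, bit7=0)
  nb ##.: next=#  (t=0,i=4, bit6=1)
  nb #.#: next=.  (t=1,i=16, bit5=0)
  nb #..: next=#  (t=0,i=5, bit4=1)
  nb .##: next=#  (t=0,i=1, bit3=1)
  nb .#.: next=#  (t=0,i=11, bit2=1)
  nb ..#: next=#  (t=0,i=0, bit1=1)
  nb ...: next=.  (t=0,i=6, bit0=0)
  bits 01011110 = 94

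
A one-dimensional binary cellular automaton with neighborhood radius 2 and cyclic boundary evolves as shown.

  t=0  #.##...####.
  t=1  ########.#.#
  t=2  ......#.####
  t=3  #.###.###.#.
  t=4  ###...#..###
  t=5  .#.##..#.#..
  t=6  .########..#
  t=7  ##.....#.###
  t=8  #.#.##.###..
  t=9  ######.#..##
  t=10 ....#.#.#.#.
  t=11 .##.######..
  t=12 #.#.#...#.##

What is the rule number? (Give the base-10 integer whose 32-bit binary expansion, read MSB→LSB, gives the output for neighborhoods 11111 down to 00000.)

  [31] ##### => .  t=1,i=1
  [30] ####. => #  t=0,i=9
  [29] ###.# => .  t=0,i=10
  [28] ###.. => .  t=2,i=11
  [27] ##.## => .  t=3,i=5
  [26] ##.#. => #  t=0,i=11
  [25] ##..# => #  t=5,i=5
  [24] ##... => #  t=0,i=4
  [23] #.### => #  t=1,i=11
  [22] #.##. => #  t=0,i=2
  [21] #.#.# => #  t=0,i=0
  [20] #.#.. => .  t=5,i=9
  [19] #..## => .  t=4,i=8
  [18] #..#. => #  t=5,i=6
  [17] #...# => #  t=0,i=5
  [16] #.... => .  t=2,i=1
  [15] .#### => .  t=0,i=8
  [14] .###. => .  t=3,i=3
  [13] .##.# => #  t=8,i=5
  [12] .##.. => #  t=0,i=3
  [11] .#.## => #  t=0,i=1
  [10] .#.#. => #  t=3,i=11
  [9] .#..# => #  t=4,i=7
  [8] .#... => .  t=5,i=10
  [7] ..### => #  t=0,i=7
  [6] ..##. => .  t=11,i=1
  [5] ..#.# => #  t=2,i=6
  [4] ..#.. => .  t=4,i=6
  [3] ...## => #  t=0,i=6
  [2] ...#. => .  t=2,i=5
  [1] ....# => #  t=2,i=4
  [0] ..... => #  t=2,i=2
  bits 01000111111001100011111010101011 = 1206271659

1206271659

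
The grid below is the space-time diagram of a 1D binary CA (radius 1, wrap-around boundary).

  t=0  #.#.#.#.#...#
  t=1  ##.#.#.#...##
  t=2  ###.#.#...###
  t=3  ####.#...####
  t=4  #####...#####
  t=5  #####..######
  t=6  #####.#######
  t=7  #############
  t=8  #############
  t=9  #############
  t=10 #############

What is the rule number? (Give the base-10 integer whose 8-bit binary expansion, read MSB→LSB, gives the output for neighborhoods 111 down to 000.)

  nb ###: next=#  (t=1,i=0, bit7=1)
  nb ##.: next=#  (t=0,i=0, bit6=1)
  nb #.#: next=#  (t=0,i=1, bit5=1)
  nb #..: next=.  (t=0,i=9, bit4=0)
  nb .##: next=#  (t=0,i=12, bit3=1)
  nb .#.: next=.  (t=0,i=2, bit2=0)
  nb ..#: next=#  (t=0,i=11, bit1=1)
  nb ...: next=.  (t=0,i=10, bit0=0)
  bits 11101010 = 234

234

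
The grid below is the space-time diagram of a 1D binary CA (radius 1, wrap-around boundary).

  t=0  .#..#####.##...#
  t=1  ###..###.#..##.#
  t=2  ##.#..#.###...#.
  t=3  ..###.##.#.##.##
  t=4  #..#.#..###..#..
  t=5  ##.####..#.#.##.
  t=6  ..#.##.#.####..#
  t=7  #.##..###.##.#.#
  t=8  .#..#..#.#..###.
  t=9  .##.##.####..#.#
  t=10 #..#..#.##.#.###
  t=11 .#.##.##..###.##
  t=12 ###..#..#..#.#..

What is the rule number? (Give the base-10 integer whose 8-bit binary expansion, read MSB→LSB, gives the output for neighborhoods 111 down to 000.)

  nb ###: next=#  (t=0,i=5, bit7=1)
  nb ##.: next=.  (t=0,i=8, bit6=0)
  nb #.#: next=#  (t=0,i=0, bit5=1)
  nb #..: next=#  (t=0,i=2, bit4=1)
  nb .##: next=.  (t=0,i=4, bit3=0)
  nb .#.: next=#  (t=0,i=1, bit2=1)
  nb ..#: next=.  (t=0,i=3, bit1=0)
  nb ...: next=#  (t=0,i=13, bit0=1)
  bits 10110101 = 181

181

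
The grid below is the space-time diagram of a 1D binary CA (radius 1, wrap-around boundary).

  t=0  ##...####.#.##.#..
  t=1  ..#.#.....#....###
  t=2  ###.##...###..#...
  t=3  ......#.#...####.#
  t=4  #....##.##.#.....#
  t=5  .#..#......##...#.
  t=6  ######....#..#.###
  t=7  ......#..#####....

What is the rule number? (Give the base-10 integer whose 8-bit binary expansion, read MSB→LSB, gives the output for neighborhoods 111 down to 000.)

22

  [7] ### => .  t=0,i=6
  [6] ##. => .  t=0,i=1
  [5] #.# => .  t=0,i=9
  [4] #.. => #  t=0,i=2
  [3] .## => .  t=0,i=0
  [2] .#. => #  t=0,i=10
  [1] ..# => #  t=0,i=4
  [0] ... => .  t=0,i=3
  bits 00010110 = 22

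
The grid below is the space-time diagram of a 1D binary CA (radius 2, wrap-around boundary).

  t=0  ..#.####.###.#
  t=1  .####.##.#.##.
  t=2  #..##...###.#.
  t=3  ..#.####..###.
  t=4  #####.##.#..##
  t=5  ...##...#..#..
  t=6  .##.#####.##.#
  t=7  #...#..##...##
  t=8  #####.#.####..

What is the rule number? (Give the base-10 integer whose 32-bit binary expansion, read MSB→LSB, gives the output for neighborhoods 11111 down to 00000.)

1974409278

  nb #####: next=.  (t=4,i=0, bit31=0)
  nb ####.: next=#  (t=0,i=6, bit30=1)
  nb ###.#: next=#  (t=0,i=7, bit29=1)
  nb ###..: next=#  (t=3,i=7, bit28=1)
  nb ##.##: next=.  (t=0,i=8, bit27=0)
  nb ##.#.: next=#  (t=0,i=12, bit26=1)
  nb ##..#: next=.  (t=1,i=13, bit25=0)
  nb ##...: next=#  (t=2,i=5, bit24=1)
  nb #.###: next=#  (t=0,i=4, bit23=1)
  nb #.##.: next=.  (t=1,i=6, bit22=0)
  nb #.#.#: next=#  (t=1,i=9, bit21=1)
  nb #.#..: next=.  (t=0,i=13, bit20=0)
  nb #..##: next=#  (t=1,i=0, bit19=1)
  nb #..#.: next=#  (t=0,i=1, bit18=1)
  nb #...#: next=#  (t=2,i=6, bit17=1)
  nb #....: next=#  (t=5,i=13, bit16=1)
  nb .####: next=.  (t=0,i=5, bit15=0)
  nb .###.: next=.  (t=0,i=10, bit14=0)
  nb .##.#: next=.  (t=1,i=7, bit13=0)
  nb .##..: next=#  (t=1,i=12, bit12=1)
  nb .#.##: next=#  (t=0,i=3, bit11=1)
  nb .#.#.: next=.  (t=2,i=13, bit10=0)
  nb .#..#: next=.  (t=0,i=0, bit9=0)
  nb .#...: next=.  (t=5,i=12, bit8=0)
  nb ..###: next=.  (t=1,i=1, bit7=0)
  nb ..##.: next=.  (t=2,i=3, bit6=0)
  nb ..#.#: next=#  (t=0,i=2, bit5=1)
  nb ..#..: next=#  (t=5,i=8, bit4=1)
  nb ...##: next=#  (t=2,i=7, bit3=1)
  nb ...#.: next=#  (t=3,i=1, bit2=1)
  nb ....#: next=#  (t=5,i=1, bit1=1)
  nb .....: next=.  (t=5,i=0, bit0=0)
  bits 01110101101011110001100000111110 = 1974409278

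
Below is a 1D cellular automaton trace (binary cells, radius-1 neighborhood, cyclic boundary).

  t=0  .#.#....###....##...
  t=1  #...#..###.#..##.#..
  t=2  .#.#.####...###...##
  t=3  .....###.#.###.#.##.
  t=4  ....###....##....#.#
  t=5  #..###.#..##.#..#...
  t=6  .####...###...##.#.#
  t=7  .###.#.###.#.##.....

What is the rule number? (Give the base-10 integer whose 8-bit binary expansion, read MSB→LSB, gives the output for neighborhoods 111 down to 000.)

154

  ###|#  b7=1 t=0,i=9
  ##.|.  b6=0 t=0,i=10
  #.#|.  b5=0 t=0,i=2
  #..|#  b4=1 t=0,i=4
  .##|#  b3=1 t=0,i=8
  .#.|.  b2=0 t=0,i=1
  ..#|#  b1=1 t=0,i=0
  ...|.  b0=0 t=0,i=5
  bits 10011010 = 154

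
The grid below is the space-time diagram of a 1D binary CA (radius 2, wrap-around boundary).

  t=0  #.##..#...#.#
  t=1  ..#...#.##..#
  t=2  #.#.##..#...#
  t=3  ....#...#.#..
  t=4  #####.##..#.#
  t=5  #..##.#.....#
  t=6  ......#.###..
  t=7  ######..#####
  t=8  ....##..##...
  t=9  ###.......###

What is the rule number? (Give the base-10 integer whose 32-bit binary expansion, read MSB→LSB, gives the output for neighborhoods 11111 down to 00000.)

  #####|.  b31=0 t=4,i=1
  ####.|#  b30=1 t=4,i=3
  ###.#|#  b29=1 t=4,i=4
  ###..|#  b28=1 t=6,i=10
  ##.##|.  b27=0 t=0,i=1
  ##.#.|.  b26=0 t=2,i=1
  ##..#|.  b25=0 t=0,i=4
  ##...|#  b24=1 t=6,i=11
  #.###|#  b23=1 t=4,i=12
  #.##.|#  b22=1 t=0,i=2
  #.#.#|.  b21=0 t=2,i=2
  #.#..|#  b20=1 t=3,i=10
  #..##|.  b19=0 t=5,i=2
  #..#.|.  b18=0 t=0,i=5
  #...#|#  b17=1 t=0,i=8
  #....|#  b16=1 t=3,i=12
  .####|#  b15=1 t=4,i=0
  .###.|#  b14=1 t=6,i=9
  .##.#|.  b13=0 t=0,i=0
  .##..|.  b12=0 t=0,i=3
  .#.##|.  b11=0 t=0,i=11
  .#.#.|.  b10=0 t=3,i=9
  .#..#|#  b9=1 t=1,i=0
  .#...|.  b8=0 t=0,i=7
  ..###|#  b7=1 t=7,i=8
  ..##.|.  b6=0 t=2,i=12
  ..#.#|.  b5=0 t=0,i=10
  ..#..|#  b4=1 t=0,i=6
  ...##|.  b3=0 t=2,i=11
  ...#.|#  b2=1 t=0,i=9
  ....#|#  b1=1 t=3,i=2
  .....|#  b0=1 t=3,i=0
  bits 01110001110100111100001010010111 = 1909703319

1909703319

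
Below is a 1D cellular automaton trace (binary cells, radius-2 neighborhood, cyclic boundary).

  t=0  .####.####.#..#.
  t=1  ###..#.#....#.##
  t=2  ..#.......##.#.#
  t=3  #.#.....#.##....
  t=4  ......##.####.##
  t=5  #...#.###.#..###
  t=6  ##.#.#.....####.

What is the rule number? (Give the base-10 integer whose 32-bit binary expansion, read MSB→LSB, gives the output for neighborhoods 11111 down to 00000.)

  #####|.  b31=0 t=1,i=0
  ####.|.  b30=0 t=0,i=3
  ###.#|.  b29=0 t=0,i=4
  ###..|#  b28=1 t=1,i=2
  ##.##|#  b27=1 t=0,i=5
  ##.#.|.  b26=0 t=0,i=10
  ##..#|.  b25=0 t=1,i=3
  ##...|#  b24=1 t=3,i=12
  #.###|.  b23=0 t=0,i=6
  #.##.|#  b22=1 t=3,i=10
  #.#.#|.  b21=0 t=2,i=13
  #.#..|.  b20=0 t=0,i=11
  #..##|#  b19=1 t=0,i=0
  #..#.|.  b18=0 t=0,i=13
  #...#|.  b17=0 t=5,i=2
  #....|.  b16=0 t=1,i=9
  .####|#  b15=1 t=0,i=2
  .###.|.  b14=0 t=5,i=7
  .##.#|#  b13=1 t=2,i=11
  .##..|#  b12=1 t=3,i=11
  .#.##|#  b11=1 t=1,i=13
  .#.#.|.  b10=0 t=1,i=6
  .#..#|#  b9=1 t=0,i=12
  .#...|.  b8=0 t=1,i=8
  ..###|#  b7=1 t=0,i=1
  ..##.|#  b6=1 t=2,i=10
  ..#.#|.  b5=0 t=1,i=5
  ..#..|#  b4=1 t=0,i=14
  ...##|.  b3=0 t=2,i=9
  ...#.|#  b2=1 t=1,i=11
  ....#|#  b1=1 t=1,i=10
  .....|.  b0=0 t=2,i=5
  bits 00011001010010001011101011010110 = 424196822

424196822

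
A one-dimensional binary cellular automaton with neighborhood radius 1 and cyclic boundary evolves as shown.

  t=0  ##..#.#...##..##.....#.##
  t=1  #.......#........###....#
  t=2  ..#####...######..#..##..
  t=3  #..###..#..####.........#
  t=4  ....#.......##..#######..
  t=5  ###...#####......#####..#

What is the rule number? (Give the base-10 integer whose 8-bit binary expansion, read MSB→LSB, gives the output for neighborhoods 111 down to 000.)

129

  nb ###: next=#  (t=0,i=0, bit7=1)
  nb ##.: next=.  (t=0,i=1, bit6=0)
  nb #.#: next=.  (t=0,i=5, bit5=0)
  nb #..: next=.  (t=0,i=2, bit4=0)
  nb .##: next=.  (t=0,i=10, bit3=0)
  nb .#.: next=.  (t=0,i=4, bit2=0)
  nb ..#: next=.  (t=0,i=3, bit1=0)
  nb ...: next=#  (t=0,i=8, bit0=1)
  bits 10000001 = 129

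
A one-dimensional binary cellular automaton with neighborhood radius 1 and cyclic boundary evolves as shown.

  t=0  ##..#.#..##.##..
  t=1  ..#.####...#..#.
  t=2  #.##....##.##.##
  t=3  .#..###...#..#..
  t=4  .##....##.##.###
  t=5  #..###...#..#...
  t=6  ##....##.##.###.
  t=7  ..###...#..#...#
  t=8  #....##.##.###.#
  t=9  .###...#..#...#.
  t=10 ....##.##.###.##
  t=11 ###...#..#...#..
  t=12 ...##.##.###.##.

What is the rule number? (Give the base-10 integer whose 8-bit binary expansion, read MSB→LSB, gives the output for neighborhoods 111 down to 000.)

  [7] ### => .  t=1,i=5
  [6] ##. => .  t=0,i=1
  [5] #.# => #  t=0,i=5
  [4] #.. => #  t=0,i=2
  [3] .## => .  t=0,i=0
  [2] .#. => #  t=0,i=4
  [1] ..# => .  t=0,i=3
  [0] ... => #  t=1,i=0
  bits 00110101 = 53

53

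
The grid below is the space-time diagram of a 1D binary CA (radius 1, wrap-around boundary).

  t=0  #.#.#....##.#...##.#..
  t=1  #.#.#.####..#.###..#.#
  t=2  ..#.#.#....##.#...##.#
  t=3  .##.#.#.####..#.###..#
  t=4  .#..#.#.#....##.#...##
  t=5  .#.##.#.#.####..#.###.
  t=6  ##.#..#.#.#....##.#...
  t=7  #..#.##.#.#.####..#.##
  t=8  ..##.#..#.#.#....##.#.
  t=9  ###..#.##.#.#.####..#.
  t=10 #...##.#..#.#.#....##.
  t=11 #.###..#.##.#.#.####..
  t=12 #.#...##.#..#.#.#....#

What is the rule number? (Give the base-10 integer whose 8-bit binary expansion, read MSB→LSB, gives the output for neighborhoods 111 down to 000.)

15

  ### -> .   bit 7 = 0  t=1,i=7
  ##. -> .   bit 6 = 0  t=0,i=10
  #.# -> .   bit 5 = 0  t=0,i=1
  #.. -> .   bit 4 = 0  t=0,i=5
  .## -> #   bit 3 = 1  t=0,i=9
  .#. -> #   bit 2 = 1  t=0,i=0
  ..# -> #   bit 1 = 1  t=0,i=8
  ... -> #   bit 0 = 1  t=0,i=6
  bits 00001111 = 15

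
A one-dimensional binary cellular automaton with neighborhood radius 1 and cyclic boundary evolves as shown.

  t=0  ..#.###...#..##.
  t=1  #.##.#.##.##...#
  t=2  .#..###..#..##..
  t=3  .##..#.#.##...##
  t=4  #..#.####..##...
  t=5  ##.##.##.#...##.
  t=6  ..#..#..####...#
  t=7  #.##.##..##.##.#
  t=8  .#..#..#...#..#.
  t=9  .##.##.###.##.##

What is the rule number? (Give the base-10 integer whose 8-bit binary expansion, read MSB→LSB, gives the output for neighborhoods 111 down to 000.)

181

  nb ###: next=#  (t=0,i=5, bit7=1)
  nb ##.: next=.  (t=0,i=6, bit6=0)
  nb #.#: next=#  (t=0,i=3, bit5=1)
  nb #..: next=#  (t=0,i=7, bit4=1)
  nb .##: next=.  (t=0,i=4, bit3=0)
  nb .#.: next=#  (t=0,i=2, bit2=1)
  nb ..#: next=.  (t=0,i=1, bit1=0)
  nb ...: next=#  (t=0,i=0, bit0=1)
  bits 10110101 = 181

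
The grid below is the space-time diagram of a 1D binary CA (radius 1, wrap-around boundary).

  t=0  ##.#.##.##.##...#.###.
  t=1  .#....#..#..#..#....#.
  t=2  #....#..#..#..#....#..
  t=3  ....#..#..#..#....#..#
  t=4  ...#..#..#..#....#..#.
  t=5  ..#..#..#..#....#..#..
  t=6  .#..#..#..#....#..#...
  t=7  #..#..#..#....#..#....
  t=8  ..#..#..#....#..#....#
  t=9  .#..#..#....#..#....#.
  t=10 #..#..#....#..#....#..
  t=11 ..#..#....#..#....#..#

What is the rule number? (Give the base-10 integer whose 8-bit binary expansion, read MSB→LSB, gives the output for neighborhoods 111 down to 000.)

66

  nb ###: next=.  (t=0,i=19, bit7=0)
  nb ##.: next=#  (t=0,i=1, bit6=1)
  nb #.#: next=.  (t=0,i=2, bit5=0)
  nb #..: next=.  (t=0,i=13, bit4=0)
  nb .##: next=.  (t=0,i=0, bit3=0)
  nb .#.: next=.  (t=0,i=3, bit2=0)
  nb ..#: next=#  (t=0,i=15, bit1=1)
  nb ...: next=.  (t=0,i=14, bit0=0)
  bits 01000010 = 66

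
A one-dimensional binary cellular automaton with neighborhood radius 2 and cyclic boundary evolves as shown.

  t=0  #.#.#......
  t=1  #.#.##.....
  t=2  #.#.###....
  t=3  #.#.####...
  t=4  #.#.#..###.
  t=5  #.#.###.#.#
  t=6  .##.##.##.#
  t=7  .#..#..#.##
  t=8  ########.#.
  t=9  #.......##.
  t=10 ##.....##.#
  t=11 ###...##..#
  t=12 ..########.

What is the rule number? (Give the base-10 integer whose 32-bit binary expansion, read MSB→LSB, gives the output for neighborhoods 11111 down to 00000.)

  ##### -> .   bit 31 = 0  t=8,i=2
  ####. -> .   bit 30 = 0  t=3,i=6
  ###.# -> .   bit 29 = 0  t=4,i=9
  ###.. -> #   bit 28 = 1  t=2,i=6
  ##.## -> .   bit 27 = 0  t=6,i=3
  ##.#. -> #   bit 26 = 1  t=4,i=10
  ##..# -> #   bit 25 = 1  t=11,i=8
  ##... -> #   bit 24 = 1  t=1,i=6
  #.### -> #   bit 23 = 1  t=2,i=4
  #.##. -> #   bit 22 = 1  t=1,i=4
  #.#.# -> #   bit 21 = 1  t=0,i=2
  #.#.. -> #   bit 20 = 1  t=0,i=4
  #..## -> #   bit 19 = 1  t=4,i=6
  #..#. -> #   bit 18 = 1  t=7,i=3
  #...# -> #   bit 17 = 1  t=3,i=9
  #.... -> .   bit 16 = 0  t=0,i=6
  .#### -> .   bit 15 = 0  t=3,i=5
  .###. -> #   bit 14 = 1  t=2,i=5
  .##.# -> .   bit 13 = 0  t=5,i=0
  .##.. -> #   bit 12 = 1  t=1,i=5
  .#.## -> .   bit 11 = 0  t=1,i=3
  .#.#. -> .   bit 10 = 0  t=0,i=1
  .#..# -> #   bit 9 = 1  t=4,i=5
  .#... -> #   bit 8 = 1  t=0,i=5
  ..### -> .   bit 7 = 0  t=4,i=7
  ..##. -> #   bit 6 = 1  t=9,i=8
  ..#.# -> #   bit 5 = 1  t=0,i=0
  ..#.. -> #   bit 4 = 1  t=7,i=4
  ...## -> #   bit 3 = 1  t=9,i=7
  ...#. -> .   bit 2 = 0  t=0,i=10
  ....# -> .   bit 1 = 0  t=0,i=9
  ..... -> .   bit 0 = 0  t=0,i=7
  bits 00010111111111100101001101111000 = 402543480

402543480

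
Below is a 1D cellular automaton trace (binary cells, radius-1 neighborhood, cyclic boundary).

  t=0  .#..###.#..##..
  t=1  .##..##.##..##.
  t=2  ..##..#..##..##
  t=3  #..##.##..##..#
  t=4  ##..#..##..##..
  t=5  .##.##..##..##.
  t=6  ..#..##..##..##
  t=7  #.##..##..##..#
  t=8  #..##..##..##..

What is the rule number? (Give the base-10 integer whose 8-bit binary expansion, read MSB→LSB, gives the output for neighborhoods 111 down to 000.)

212

  [7] ### => #  t=0,i=5
  [6] ##. => #  t=0,i=6
  [5] #.# => .  t=0,i=7
  [4] #.. => #  t=0,i=2
  [3] .## => .  t=0,i=4
  [2] .#. => #  t=0,i=1
  [1] ..# => .  t=0,i=0
  [0] ... => .  t=0,i=14
  bits 11010100 = 212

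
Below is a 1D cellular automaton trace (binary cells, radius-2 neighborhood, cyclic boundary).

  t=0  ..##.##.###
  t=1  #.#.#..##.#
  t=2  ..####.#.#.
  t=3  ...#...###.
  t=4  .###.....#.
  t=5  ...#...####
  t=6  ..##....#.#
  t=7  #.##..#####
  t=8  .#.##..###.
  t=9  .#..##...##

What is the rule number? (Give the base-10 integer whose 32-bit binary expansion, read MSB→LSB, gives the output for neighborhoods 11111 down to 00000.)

2595264118

  [31] ##### => #  t=7,i=8
  [30] ####. => .  t=2,i=4
  [29] ###.# => .  t=2,i=5
  [28] ###.. => #  t=0,i=10
  [27] ##.## => #  t=0,i=4
  [26] ##.#. => .  t=1,i=1
  [25] ##..# => #  t=0,i=0
  [24] ##... => .  t=3,i=10
  [23] #.### => #  t=0,i=8
  [22] #.##. => .  t=0,i=5
  [21] #.#.# => #  t=1,i=2
  [20] #.#.. => #  t=1,i=4
  [19] #..## => .  t=0,i=1
  [18] #..#. => .  t=8,i=0
  [17] #...# => .  t=2,i=0
  [16] #.... => .  t=3,i=0
  [15] .#### => #  t=2,i=3
  [14] .###. => .  t=0,i=9
  [13] .##.# => .  t=0,i=3
  [12] .##.. => #  t=6,i=3
  [11] .#.## => .  t=8,i=2
  [10] .#.#. => #  t=1,i=3
  [9] .#..# => #  t=1,i=5
  [8] .#... => .  t=2,i=10
  [7] ..### => .  t=2,i=2
  [6] ..##. => #  t=0,i=2
  [5] ..#.# => #  t=6,i=8
  [4] ..#.. => #  t=3,i=3
  [3] ...## => .  t=2,i=1
  [2] ...#. => #  t=3,i=2
  [1] ....# => #  t=3,i=1
  [0] ..... => .  t=4,i=6
  bits 10011010101100001001011001110110 = 2595264118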